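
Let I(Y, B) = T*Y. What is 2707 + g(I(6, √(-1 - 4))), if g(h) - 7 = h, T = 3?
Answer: 2732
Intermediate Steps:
I(Y, B) = 3*Y
g(h) = 7 + h
2707 + g(I(6, √(-1 - 4))) = 2707 + (7 + 3*6) = 2707 + (7 + 18) = 2707 + 25 = 2732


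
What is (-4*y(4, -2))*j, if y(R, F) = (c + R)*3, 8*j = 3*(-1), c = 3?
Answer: 63/2 ≈ 31.500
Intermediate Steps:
j = -3/8 (j = (3*(-1))/8 = (1/8)*(-3) = -3/8 ≈ -0.37500)
y(R, F) = 9 + 3*R (y(R, F) = (3 + R)*3 = 9 + 3*R)
(-4*y(4, -2))*j = -4*(9 + 3*4)*(-3/8) = -4*(9 + 12)*(-3/8) = -4*21*(-3/8) = -84*(-3/8) = 63/2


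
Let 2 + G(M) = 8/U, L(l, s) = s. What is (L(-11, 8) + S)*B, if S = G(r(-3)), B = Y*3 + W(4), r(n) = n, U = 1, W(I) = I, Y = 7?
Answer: 350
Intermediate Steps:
B = 25 (B = 7*3 + 4 = 21 + 4 = 25)
G(M) = 6 (G(M) = -2 + 8/1 = -2 + 8*1 = -2 + 8 = 6)
S = 6
(L(-11, 8) + S)*B = (8 + 6)*25 = 14*25 = 350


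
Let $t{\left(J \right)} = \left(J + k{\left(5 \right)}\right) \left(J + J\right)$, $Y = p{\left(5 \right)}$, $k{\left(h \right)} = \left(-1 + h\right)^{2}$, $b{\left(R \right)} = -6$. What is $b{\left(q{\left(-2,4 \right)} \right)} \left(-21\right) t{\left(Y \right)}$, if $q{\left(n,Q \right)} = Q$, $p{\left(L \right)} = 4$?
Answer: $20160$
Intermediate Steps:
$Y = 4$
$t{\left(J \right)} = 2 J \left(16 + J\right)$ ($t{\left(J \right)} = \left(J + \left(-1 + 5\right)^{2}\right) \left(J + J\right) = \left(J + 4^{2}\right) 2 J = \left(J + 16\right) 2 J = \left(16 + J\right) 2 J = 2 J \left(16 + J\right)$)
$b{\left(q{\left(-2,4 \right)} \right)} \left(-21\right) t{\left(Y \right)} = \left(-6\right) \left(-21\right) 2 \cdot 4 \left(16 + 4\right) = 126 \cdot 2 \cdot 4 \cdot 20 = 126 \cdot 160 = 20160$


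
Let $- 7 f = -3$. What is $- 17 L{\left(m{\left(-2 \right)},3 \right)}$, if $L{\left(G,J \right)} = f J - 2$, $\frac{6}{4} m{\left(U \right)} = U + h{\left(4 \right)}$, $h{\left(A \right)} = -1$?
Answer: $\frac{85}{7} \approx 12.143$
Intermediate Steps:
$f = \frac{3}{7}$ ($f = \left(- \frac{1}{7}\right) \left(-3\right) = \frac{3}{7} \approx 0.42857$)
$m{\left(U \right)} = - \frac{2}{3} + \frac{2 U}{3}$ ($m{\left(U \right)} = \frac{2 \left(U - 1\right)}{3} = \frac{2 \left(-1 + U\right)}{3} = - \frac{2}{3} + \frac{2 U}{3}$)
$L{\left(G,J \right)} = -2 + \frac{3 J}{7}$ ($L{\left(G,J \right)} = \frac{3 J}{7} - 2 = -2 + \frac{3 J}{7}$)
$- 17 L{\left(m{\left(-2 \right)},3 \right)} = - 17 \left(-2 + \frac{3}{7} \cdot 3\right) = - 17 \left(-2 + \frac{9}{7}\right) = \left(-17\right) \left(- \frac{5}{7}\right) = \frac{85}{7}$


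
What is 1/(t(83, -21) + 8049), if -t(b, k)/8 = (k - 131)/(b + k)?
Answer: 31/250127 ≈ 0.00012394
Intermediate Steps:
t(b, k) = -8*(-131 + k)/(b + k) (t(b, k) = -8*(k - 131)/(b + k) = -8*(-131 + k)/(b + k))
1/(t(83, -21) + 8049) = 1/(8*(131 - 1*(-21))/(83 - 21) + 8049) = 1/(8*(131 + 21)/62 + 8049) = 1/(8*(1/62)*152 + 8049) = 1/(608/31 + 8049) = 1/(250127/31) = 31/250127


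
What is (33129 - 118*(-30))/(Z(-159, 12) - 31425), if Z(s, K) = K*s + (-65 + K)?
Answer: -36669/33386 ≈ -1.0983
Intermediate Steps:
Z(s, K) = -65 + K + K*s
(33129 - 118*(-30))/(Z(-159, 12) - 31425) = (33129 - 118*(-30))/((-65 + 12 + 12*(-159)) - 31425) = (33129 + 3540)/((-65 + 12 - 1908) - 31425) = 36669/(-1961 - 31425) = 36669/(-33386) = 36669*(-1/33386) = -36669/33386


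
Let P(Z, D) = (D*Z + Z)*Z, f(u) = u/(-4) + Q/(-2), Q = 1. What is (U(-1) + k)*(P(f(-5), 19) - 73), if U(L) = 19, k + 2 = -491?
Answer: 58539/2 ≈ 29270.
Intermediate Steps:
k = -493 (k = -2 - 491 = -493)
f(u) = -½ - u/4 (f(u) = u/(-4) + 1/(-2) = u*(-¼) + 1*(-½) = -u/4 - ½ = -½ - u/4)
P(Z, D) = Z*(Z + D*Z) (P(Z, D) = (Z + D*Z)*Z = Z*(Z + D*Z))
(U(-1) + k)*(P(f(-5), 19) - 73) = (19 - 493)*((-½ - ¼*(-5))²*(1 + 19) - 73) = -474*((-½ + 5/4)²*20 - 73) = -474*((¾)²*20 - 73) = -474*((9/16)*20 - 73) = -474*(45/4 - 73) = -474*(-247/4) = 58539/2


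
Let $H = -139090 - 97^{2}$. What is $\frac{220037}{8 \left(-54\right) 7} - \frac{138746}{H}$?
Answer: $- \frac{32255706559}{449060976} \approx -71.829$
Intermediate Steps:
$H = -148499$ ($H = -139090 - 9409 = -148499$)
$\frac{220037}{8 \left(-54\right) 7} - \frac{138746}{H} = \frac{220037}{8 \left(-54\right) 7} - \frac{138746}{-148499} = \frac{220037}{\left(-432\right) 7} - - \frac{138746}{148499} = \frac{220037}{-3024} + \frac{138746}{148499} = 220037 \left(- \frac{1}{3024}\right) + \frac{138746}{148499} = - \frac{220037}{3024} + \frac{138746}{148499} = - \frac{32255706559}{449060976}$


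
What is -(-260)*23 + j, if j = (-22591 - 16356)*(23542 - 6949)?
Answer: -646241591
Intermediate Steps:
j = -646247571 (j = -38947*16593 = -646247571)
-(-260)*23 + j = -(-260)*23 - 646247571 = -20*(-299) - 646247571 = 5980 - 646247571 = -646241591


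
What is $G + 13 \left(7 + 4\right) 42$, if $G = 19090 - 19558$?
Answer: $5538$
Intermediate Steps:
$G = -468$
$G + 13 \left(7 + 4\right) 42 = -468 + 13 \left(7 + 4\right) 42 = -468 + 13 \cdot 11 \cdot 42 = -468 + 143 \cdot 42 = -468 + 6006 = 5538$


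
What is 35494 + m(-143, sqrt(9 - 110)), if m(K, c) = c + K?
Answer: 35351 + I*sqrt(101) ≈ 35351.0 + 10.05*I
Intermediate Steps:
m(K, c) = K + c
35494 + m(-143, sqrt(9 - 110)) = 35494 + (-143 + sqrt(9 - 110)) = 35494 + (-143 + sqrt(-101)) = 35494 + (-143 + I*sqrt(101)) = 35351 + I*sqrt(101)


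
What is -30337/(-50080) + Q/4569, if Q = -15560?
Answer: -640635047/228815520 ≈ -2.7998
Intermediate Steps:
-30337/(-50080) + Q/4569 = -30337/(-50080) - 15560/4569 = -30337*(-1/50080) - 15560*1/4569 = 30337/50080 - 15560/4569 = -640635047/228815520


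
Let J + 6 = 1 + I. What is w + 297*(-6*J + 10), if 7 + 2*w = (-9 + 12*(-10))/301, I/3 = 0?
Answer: 83134/7 ≈ 11876.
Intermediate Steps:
I = 0 (I = 3*0 = 0)
J = -5 (J = -6 + (1 + 0) = -6 + 1 = -5)
w = -26/7 (w = -7/2 + ((-9 + 12*(-10))/301)/2 = -7/2 + ((-9 - 120)*(1/301))/2 = -7/2 + (-129*1/301)/2 = -7/2 + (½)*(-3/7) = -7/2 - 3/14 = -26/7 ≈ -3.7143)
w + 297*(-6*J + 10) = -26/7 + 297*(-6*(-5) + 10) = -26/7 + 297*(30 + 10) = -26/7 + 297*40 = -26/7 + 11880 = 83134/7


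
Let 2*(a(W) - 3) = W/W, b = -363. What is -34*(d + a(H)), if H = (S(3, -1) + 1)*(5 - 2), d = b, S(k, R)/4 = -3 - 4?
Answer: 12223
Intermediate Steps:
S(k, R) = -28 (S(k, R) = 4*(-3 - 4) = 4*(-7) = -28)
d = -363
H = -81 (H = (-28 + 1)*(5 - 2) = -27*3 = -81)
a(W) = 7/2 (a(W) = 3 + (W/W)/2 = 3 + (½)*1 = 3 + ½ = 7/2)
-34*(d + a(H)) = -34*(-363 + 7/2) = -34*(-719/2) = 12223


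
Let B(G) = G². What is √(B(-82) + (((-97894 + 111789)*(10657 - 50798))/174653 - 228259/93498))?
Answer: √940782283185717963966486/16329706194 ≈ 59.397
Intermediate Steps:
√(B(-82) + (((-97894 + 111789)*(10657 - 50798))/174653 - 228259/93498)) = √((-82)² + (((-97894 + 111789)*(10657 - 50798))/174653 - 228259/93498)) = √(6724 + ((13895*(-40141))*(1/174653) - 228259*1/93498)) = √(6724 + (-557759195*1/174653 - 228259/93498)) = √(6724 + (-557759195/174653 - 228259/93498)) = √(6724 - 52189235333237/16329706194) = √(57611709115219/16329706194) = √940782283185717963966486/16329706194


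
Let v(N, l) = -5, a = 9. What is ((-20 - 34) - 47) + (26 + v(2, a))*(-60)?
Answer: -1361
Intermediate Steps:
((-20 - 34) - 47) + (26 + v(2, a))*(-60) = ((-20 - 34) - 47) + (26 - 5)*(-60) = (-54 - 47) + 21*(-60) = -101 - 1260 = -1361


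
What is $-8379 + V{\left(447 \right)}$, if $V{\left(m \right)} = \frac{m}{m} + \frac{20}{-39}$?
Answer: $- \frac{326762}{39} \approx -8378.5$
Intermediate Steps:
$V{\left(m \right)} = \frac{19}{39}$ ($V{\left(m \right)} = 1 + 20 \left(- \frac{1}{39}\right) = 1 - \frac{20}{39} = \frac{19}{39}$)
$-8379 + V{\left(447 \right)} = -8379 + \frac{19}{39} = - \frac{326762}{39}$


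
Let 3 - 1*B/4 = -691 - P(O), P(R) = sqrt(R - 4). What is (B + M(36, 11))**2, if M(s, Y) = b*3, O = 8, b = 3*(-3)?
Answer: 7601049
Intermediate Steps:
b = -9
P(R) = sqrt(-4 + R)
M(s, Y) = -27 (M(s, Y) = -9*3 = -27)
B = 2784 (B = 12 - 4*(-691 - sqrt(-4 + 8)) = 12 - 4*(-691 - sqrt(4)) = 12 - 4*(-691 - 1*2) = 12 - 4*(-691 - 2) = 12 - 4*(-693) = 12 + 2772 = 2784)
(B + M(36, 11))**2 = (2784 - 27)**2 = 2757**2 = 7601049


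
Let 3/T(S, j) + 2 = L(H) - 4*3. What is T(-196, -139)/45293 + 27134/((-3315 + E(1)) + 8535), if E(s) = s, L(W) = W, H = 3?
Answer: 13518767219/2601222283 ≈ 5.1971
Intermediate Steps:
T(S, j) = -3/11 (T(S, j) = 3/(-2 + (3 - 4*3)) = 3/(-2 + (3 - 12)) = 3/(-2 - 9) = 3/(-11) = 3*(-1/11) = -3/11)
T(-196, -139)/45293 + 27134/((-3315 + E(1)) + 8535) = -3/11/45293 + 27134/((-3315 + 1) + 8535) = -3/11*1/45293 + 27134/(-3314 + 8535) = -3/498223 + 27134/5221 = 13518767219/2601222283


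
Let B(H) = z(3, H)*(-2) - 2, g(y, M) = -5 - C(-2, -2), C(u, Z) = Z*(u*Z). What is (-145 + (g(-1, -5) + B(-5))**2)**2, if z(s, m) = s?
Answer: 14400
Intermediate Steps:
C(u, Z) = u*Z**2 (C(u, Z) = Z*(Z*u) = u*Z**2)
g(y, M) = 3 (g(y, M) = -5 - (-2)*(-2)**2 = -5 - (-2)*4 = -5 - 1*(-8) = -5 + 8 = 3)
B(H) = -8 (B(H) = 3*(-2) - 2 = -6 - 2 = -8)
(-145 + (g(-1, -5) + B(-5))**2)**2 = (-145 + (3 - 8)**2)**2 = (-145 + (-5)**2)**2 = (-145 + 25)**2 = (-120)**2 = 14400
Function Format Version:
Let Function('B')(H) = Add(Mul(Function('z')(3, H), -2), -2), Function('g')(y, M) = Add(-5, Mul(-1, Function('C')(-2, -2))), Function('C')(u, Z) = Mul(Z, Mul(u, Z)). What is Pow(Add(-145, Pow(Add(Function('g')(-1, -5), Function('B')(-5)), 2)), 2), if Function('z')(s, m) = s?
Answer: 14400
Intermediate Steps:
Function('C')(u, Z) = Mul(u, Pow(Z, 2)) (Function('C')(u, Z) = Mul(Z, Mul(Z, u)) = Mul(u, Pow(Z, 2)))
Function('g')(y, M) = 3 (Function('g')(y, M) = Add(-5, Mul(-1, Mul(-2, Pow(-2, 2)))) = Add(-5, Mul(-1, Mul(-2, 4))) = Add(-5, Mul(-1, -8)) = Add(-5, 8) = 3)
Function('B')(H) = -8 (Function('B')(H) = Add(Mul(3, -2), -2) = Add(-6, -2) = -8)
Pow(Add(-145, Pow(Add(Function('g')(-1, -5), Function('B')(-5)), 2)), 2) = Pow(Add(-145, Pow(Add(3, -8), 2)), 2) = Pow(Add(-145, Pow(-5, 2)), 2) = Pow(Add(-145, 25), 2) = Pow(-120, 2) = 14400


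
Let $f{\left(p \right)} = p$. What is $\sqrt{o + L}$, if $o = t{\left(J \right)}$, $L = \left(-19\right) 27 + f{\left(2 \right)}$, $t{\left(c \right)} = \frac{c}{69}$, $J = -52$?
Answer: $\frac{i \sqrt{2436459}}{69} \approx 22.622 i$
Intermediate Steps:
$t{\left(c \right)} = \frac{c}{69}$ ($t{\left(c \right)} = c \frac{1}{69} = \frac{c}{69}$)
$L = -511$ ($L = \left(-19\right) 27 + 2 = -513 + 2 = -511$)
$o = - \frac{52}{69}$ ($o = \frac{1}{69} \left(-52\right) = - \frac{52}{69} \approx -0.75362$)
$\sqrt{o + L} = \sqrt{- \frac{52}{69} - 511} = \sqrt{- \frac{35311}{69}} = \frac{i \sqrt{2436459}}{69}$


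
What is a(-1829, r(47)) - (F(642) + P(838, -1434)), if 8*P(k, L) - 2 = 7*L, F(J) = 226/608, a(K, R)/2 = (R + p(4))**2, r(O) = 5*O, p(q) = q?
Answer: 35110823/304 ≈ 1.1550e+5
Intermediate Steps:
a(K, R) = 2*(4 + R)**2 (a(K, R) = 2*(R + 4)**2 = 2*(4 + R)**2)
F(J) = 113/304 (F(J) = 226*(1/608) = 113/304)
P(k, L) = 1/4 + 7*L/8 (P(k, L) = 1/4 + (7*L)/8 = 1/4 + 7*L/8)
a(-1829, r(47)) - (F(642) + P(838, -1434)) = 2*(4 + 5*47)**2 - (113/304 + (1/4 + (7/8)*(-1434))) = 2*(4 + 235)**2 - (113/304 + (1/4 - 5019/4)) = 2*239**2 - (113/304 - 2509/2) = 2*57121 - 1*(-381255/304) = 114242 + 381255/304 = 35110823/304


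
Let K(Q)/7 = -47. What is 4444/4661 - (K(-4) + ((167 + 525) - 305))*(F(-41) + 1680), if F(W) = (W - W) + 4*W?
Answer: -409827964/4661 ≈ -87927.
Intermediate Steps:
K(Q) = -329 (K(Q) = 7*(-47) = -329)
F(W) = 4*W (F(W) = 0 + 4*W = 4*W)
4444/4661 - (K(-4) + ((167 + 525) - 305))*(F(-41) + 1680) = 4444/4661 - (-329 + ((167 + 525) - 305))*(4*(-41) + 1680) = 4444*(1/4661) - (-329 + (692 - 305))*(-164 + 1680) = 4444/4661 - (-329 + 387)*1516 = 4444/4661 - 58*1516 = 4444/4661 - 1*87928 = 4444/4661 - 87928 = -409827964/4661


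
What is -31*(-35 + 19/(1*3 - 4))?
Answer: 1674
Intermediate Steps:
-31*(-35 + 19/(1*3 - 4)) = -31*(-35 + 19/(3 - 4)) = -31*(-35 + 19/(-1)) = -31*(-35 + 19*(-1)) = -31*(-35 - 19) = -31*(-54) = 1674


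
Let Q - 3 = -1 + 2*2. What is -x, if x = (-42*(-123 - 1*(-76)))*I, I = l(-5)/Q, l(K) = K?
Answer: 1645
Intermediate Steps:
Q = 6 (Q = 3 + (-1 + 2*2) = 3 + (-1 + 4) = 3 + 3 = 6)
I = -5/6 ≈ -0.83333
x = -1645 (x = -42*(-123 - 1*(-76))*(-5/6) = -42*(-123 + 76)*(-5/6) = -42*(-47)*(-5/6) = 1974*(-5/6) = -1645)
-x = -1*(-1645) = 1645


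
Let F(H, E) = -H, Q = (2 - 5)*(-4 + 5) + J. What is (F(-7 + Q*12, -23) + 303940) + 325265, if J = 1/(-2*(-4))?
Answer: 1258493/2 ≈ 6.2925e+5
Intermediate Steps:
J = 1/8 (J = -1/2*(-1/4) = 1/8 ≈ 0.12500)
Q = -23/8 (Q = (2 - 5)*(-4 + 5) + 1/8 = -3*1 + 1/8 = -3 + 1/8 = -23/8 ≈ -2.8750)
(F(-7 + Q*12, -23) + 303940) + 325265 = (-(-7 - 23/8*12) + 303940) + 325265 = (-(-7 - 69/2) + 303940) + 325265 = (-1*(-83/2) + 303940) + 325265 = (83/2 + 303940) + 325265 = 607963/2 + 325265 = 1258493/2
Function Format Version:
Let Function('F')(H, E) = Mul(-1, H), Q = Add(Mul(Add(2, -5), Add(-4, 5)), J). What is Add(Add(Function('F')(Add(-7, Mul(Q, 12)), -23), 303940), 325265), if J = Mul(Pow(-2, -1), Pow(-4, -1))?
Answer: Rational(1258493, 2) ≈ 6.2925e+5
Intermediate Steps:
J = Rational(1, 8) (J = Mul(Rational(-1, 2), Rational(-1, 4)) = Rational(1, 8) ≈ 0.12500)
Q = Rational(-23, 8) (Q = Add(Mul(Add(2, -5), Add(-4, 5)), Rational(1, 8)) = Add(Mul(-3, 1), Rational(1, 8)) = Add(-3, Rational(1, 8)) = Rational(-23, 8) ≈ -2.8750)
Add(Add(Function('F')(Add(-7, Mul(Q, 12)), -23), 303940), 325265) = Add(Add(Mul(-1, Add(-7, Mul(Rational(-23, 8), 12))), 303940), 325265) = Add(Add(Mul(-1, Add(-7, Rational(-69, 2))), 303940), 325265) = Add(Add(Mul(-1, Rational(-83, 2)), 303940), 325265) = Add(Add(Rational(83, 2), 303940), 325265) = Add(Rational(607963, 2), 325265) = Rational(1258493, 2)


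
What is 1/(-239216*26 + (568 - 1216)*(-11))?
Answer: -1/6212488 ≈ -1.6097e-7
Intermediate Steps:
1/(-239216*26 + (568 - 1216)*(-11)) = 1/(-6219616 - 648*(-11)) = 1/(-6219616 + 7128) = 1/(-6212488) = -1/6212488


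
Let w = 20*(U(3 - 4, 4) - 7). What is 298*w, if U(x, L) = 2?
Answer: -29800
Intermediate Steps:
w = -100 (w = 20*(2 - 7) = 20*(-5) = -100)
298*w = 298*(-100) = -29800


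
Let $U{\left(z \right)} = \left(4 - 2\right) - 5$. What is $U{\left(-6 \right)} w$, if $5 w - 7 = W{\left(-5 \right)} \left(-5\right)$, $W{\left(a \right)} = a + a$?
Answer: $- \frac{171}{5} \approx -34.2$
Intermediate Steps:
$W{\left(a \right)} = 2 a$
$w = \frac{57}{5}$ ($w = \frac{7}{5} + \frac{2 \left(-5\right) \left(-5\right)}{5} = \frac{7}{5} + \frac{\left(-10\right) \left(-5\right)}{5} = \frac{7}{5} + \frac{1}{5} \cdot 50 = \frac{7}{5} + 10 = \frac{57}{5} \approx 11.4$)
$U{\left(z \right)} = -3$ ($U{\left(z \right)} = 2 - 5 = -3$)
$U{\left(-6 \right)} w = \left(-3\right) \frac{57}{5} = - \frac{171}{5}$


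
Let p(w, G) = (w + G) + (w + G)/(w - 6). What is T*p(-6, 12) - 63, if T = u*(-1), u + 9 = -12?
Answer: 105/2 ≈ 52.500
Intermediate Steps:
u = -21 (u = -9 - 12 = -21)
T = 21 (T = -21*(-1) = 21)
p(w, G) = G + w + (G + w)/(-6 + w) (p(w, G) = (G + w) + (G + w)/(-6 + w) = G + w + (G + w)/(-6 + w))
T*p(-6, 12) - 63 = 21*(((-6)**2 - 5*12 - 5*(-6) + 12*(-6))/(-6 - 6)) - 63 = 21*((36 - 60 + 30 - 72)/(-12)) - 63 = 21*(-1/12*(-66)) - 63 = 21*(11/2) - 63 = 231/2 - 63 = 105/2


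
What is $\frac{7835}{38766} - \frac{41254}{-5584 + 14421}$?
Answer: $- \frac{1530014669}{342575142} \approx -4.4662$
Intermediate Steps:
$\frac{7835}{38766} - \frac{41254}{-5584 + 14421} = 7835 \cdot \frac{1}{38766} - \frac{41254}{8837} = \frac{7835}{38766} - \frac{41254}{8837} = - \frac{1530014669}{342575142}$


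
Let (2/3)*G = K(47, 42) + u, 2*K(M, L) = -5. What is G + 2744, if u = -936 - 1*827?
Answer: 383/4 ≈ 95.750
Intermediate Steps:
K(M, L) = -5/2 (K(M, L) = (½)*(-5) = -5/2)
u = -1763 (u = -936 - 827 = -1763)
G = -10593/4 (G = 3*(-5/2 - 1763)/2 = (3/2)*(-3531/2) = -10593/4 ≈ -2648.3)
G + 2744 = -10593/4 + 2744 = 383/4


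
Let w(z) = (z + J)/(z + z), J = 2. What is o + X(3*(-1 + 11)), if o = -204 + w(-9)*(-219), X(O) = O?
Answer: -1555/6 ≈ -259.17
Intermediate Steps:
w(z) = (2 + z)/(2*z) (w(z) = (z + 2)/(z + z) = (2 + z)/((2*z)) = (2 + z)*(1/(2*z)) = (2 + z)/(2*z))
o = -1735/6 (o = -204 + ((½)*(2 - 9)/(-9))*(-219) = -204 + ((½)*(-⅑)*(-7))*(-219) = -204 + (7/18)*(-219) = -204 - 511/6 = -1735/6 ≈ -289.17)
o + X(3*(-1 + 11)) = -1735/6 + 3*(-1 + 11) = -1735/6 + 3*10 = -1735/6 + 30 = -1555/6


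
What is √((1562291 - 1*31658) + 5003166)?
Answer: √6533799 ≈ 2556.1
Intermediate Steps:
√((1562291 - 1*31658) + 5003166) = √((1562291 - 31658) + 5003166) = √(1530633 + 5003166) = √6533799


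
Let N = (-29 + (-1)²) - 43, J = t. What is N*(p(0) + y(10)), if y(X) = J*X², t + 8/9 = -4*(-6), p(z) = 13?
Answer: -1485107/9 ≈ -1.6501e+5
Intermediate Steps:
t = 208/9 (t = -8/9 - 4*(-6) = -8/9 + 24 = 208/9 ≈ 23.111)
J = 208/9 ≈ 23.111
N = -71 (N = (-29 + 1) - 43 = -28 - 43 = -71)
y(X) = 208*X²/9
N*(p(0) + y(10)) = -71*(13 + (208/9)*10²) = -71*(13 + (208/9)*100) = -71*(13 + 20800/9) = -71*20917/9 = -1485107/9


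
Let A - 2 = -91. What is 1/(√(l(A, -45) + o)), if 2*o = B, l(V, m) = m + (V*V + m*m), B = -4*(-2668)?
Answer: √1693/5079 ≈ 0.0081012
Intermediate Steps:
A = -89 (A = 2 - 91 = -89)
B = 10672
l(V, m) = m + V² + m² (l(V, m) = m + (V² + m²) = m + V² + m²)
o = 5336 (o = (½)*10672 = 5336)
1/(√(l(A, -45) + o)) = 1/(√((-45 + (-89)² + (-45)²) + 5336)) = 1/(√((-45 + 7921 + 2025) + 5336)) = 1/(√(9901 + 5336)) = 1/(√15237) = 1/(3*√1693) = √1693/5079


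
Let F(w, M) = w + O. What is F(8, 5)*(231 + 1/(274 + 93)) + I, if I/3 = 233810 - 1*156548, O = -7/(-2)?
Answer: 86040409/367 ≈ 2.3444e+5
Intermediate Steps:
O = 7/2 (O = -7*(-1/2) = 7/2 ≈ 3.5000)
F(w, M) = 7/2 + w (F(w, M) = w + 7/2 = 7/2 + w)
I = 231786 (I = 3*(233810 - 1*156548) = 3*(233810 - 156548) = 3*77262 = 231786)
F(8, 5)*(231 + 1/(274 + 93)) + I = (7/2 + 8)*(231 + 1/(274 + 93)) + 231786 = 23*(231 + 1/367)/2 + 231786 = (23/2)*(84778/367) + 231786 = 974947/367 + 231786 = 86040409/367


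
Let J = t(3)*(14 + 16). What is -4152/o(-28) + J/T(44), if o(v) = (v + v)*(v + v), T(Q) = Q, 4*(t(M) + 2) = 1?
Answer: -5427/2156 ≈ -2.5172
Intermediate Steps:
t(M) = -7/4 (t(M) = -2 + (¼)*1 = -2 + ¼ = -7/4)
o(v) = 4*v² (o(v) = (2*v)*(2*v) = 4*v²)
J = -105/2 (J = -7*(14 + 16)/4 = -7/4*30 = -105/2 ≈ -52.500)
-4152/o(-28) + J/T(44) = -4152/(4*(-28)²) - 105/2/44 = -4152/(4*784) - 105/2*1/44 = -4152/3136 - 105/88 = -4152*1/3136 - 105/88 = -519/392 - 105/88 = -5427/2156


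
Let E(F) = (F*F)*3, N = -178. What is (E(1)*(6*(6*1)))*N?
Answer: -19224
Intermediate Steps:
E(F) = 3*F² (E(F) = F²*3 = 3*F²)
(E(1)*(6*(6*1)))*N = ((3*1²)*(6*(6*1)))*(-178) = ((3*1)*(6*6))*(-178) = (3*36)*(-178) = 108*(-178) = -19224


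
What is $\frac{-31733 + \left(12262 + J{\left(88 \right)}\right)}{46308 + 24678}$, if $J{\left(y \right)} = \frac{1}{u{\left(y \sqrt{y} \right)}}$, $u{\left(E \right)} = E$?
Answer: $- \frac{19471}{70986} + \frac{\sqrt{22}}{274857792} \approx -0.27429$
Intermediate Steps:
$J{\left(y \right)} = \frac{1}{y^{\frac{3}{2}}}$ ($J{\left(y \right)} = \frac{1}{y \sqrt{y}} = \frac{1}{y^{\frac{3}{2}}}$)
$\frac{-31733 + \left(12262 + J{\left(88 \right)}\right)}{46308 + 24678} = \frac{-31733 + \left(12262 + \frac{1}{176 \sqrt{22}}\right)}{46308 + 24678} = \frac{-31733 + \left(12262 + \frac{\sqrt{22}}{3872}\right)}{70986} = \left(-19471 + \frac{\sqrt{22}}{3872}\right) \frac{1}{70986} = - \frac{19471}{70986} + \frac{\sqrt{22}}{274857792}$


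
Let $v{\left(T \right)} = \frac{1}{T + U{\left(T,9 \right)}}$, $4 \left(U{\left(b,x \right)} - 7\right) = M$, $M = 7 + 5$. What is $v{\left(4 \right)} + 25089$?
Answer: $\frac{351247}{14} \approx 25089.0$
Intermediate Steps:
$M = 12$
$U{\left(b,x \right)} = 10$ ($U{\left(b,x \right)} = 7 + \frac{1}{4} \cdot 12 = 7 + 3 = 10$)
$v{\left(T \right)} = \frac{1}{10 + T}$ ($v{\left(T \right)} = \frac{1}{T + 10} = \frac{1}{10 + T}$)
$v{\left(4 \right)} + 25089 = \frac{1}{10 + 4} + 25089 = \frac{1}{14} + 25089 = \frac{351247}{14}$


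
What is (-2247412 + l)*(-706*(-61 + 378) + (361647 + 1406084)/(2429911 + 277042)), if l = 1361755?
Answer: 536548482464891775/2706953 ≈ 1.9821e+11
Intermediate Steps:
(-2247412 + l)*(-706*(-61 + 378) + (361647 + 1406084)/(2429911 + 277042)) = (-2247412 + 1361755)*(-706*(-61 + 378) + (361647 + 1406084)/(2429911 + 277042)) = -885657*(-706*317 + 1767731/2706953) = -885657*(-223802 + 1767731*(1/2706953)) = -885657*(-223802 + 1767731/2706953) = -885657*(-605819727575/2706953) = 536548482464891775/2706953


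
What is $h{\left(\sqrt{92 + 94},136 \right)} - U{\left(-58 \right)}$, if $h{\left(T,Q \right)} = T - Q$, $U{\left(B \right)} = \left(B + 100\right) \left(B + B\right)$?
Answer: $4736 + \sqrt{186} \approx 4749.6$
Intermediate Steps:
$U{\left(B \right)} = 2 B \left(100 + B\right)$ ($U{\left(B \right)} = \left(100 + B\right) 2 B = 2 B \left(100 + B\right)$)
$h{\left(\sqrt{92 + 94},136 \right)} - U{\left(-58 \right)} = \left(\sqrt{92 + 94} - 136\right) - 2 \left(-58\right) \left(100 - 58\right) = \left(\sqrt{186} - 136\right) - 2 \left(-58\right) 42 = \left(-136 + \sqrt{186}\right) - -4872 = \left(-136 + \sqrt{186}\right) + 4872 = 4736 + \sqrt{186}$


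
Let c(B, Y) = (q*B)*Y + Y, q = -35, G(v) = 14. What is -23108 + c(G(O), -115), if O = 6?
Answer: 33127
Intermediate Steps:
c(B, Y) = Y - 35*B*Y (c(B, Y) = (-35*B)*Y + Y = -35*B*Y + Y = Y - 35*B*Y)
-23108 + c(G(O), -115) = -23108 - 115*(1 - 35*14) = -23108 - 115*(1 - 490) = -23108 - 115*(-489) = -23108 + 56235 = 33127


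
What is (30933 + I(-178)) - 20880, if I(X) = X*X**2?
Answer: -5629699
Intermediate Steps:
I(X) = X**3
(30933 + I(-178)) - 20880 = (30933 + (-178)**3) - 20880 = (30933 - 5639752) - 20880 = -5608819 - 20880 = -5629699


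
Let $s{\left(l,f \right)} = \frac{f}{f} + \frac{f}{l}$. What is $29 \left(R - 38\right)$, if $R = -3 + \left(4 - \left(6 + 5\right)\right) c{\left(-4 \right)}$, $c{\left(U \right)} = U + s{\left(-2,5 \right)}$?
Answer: $- \frac{145}{2} \approx -72.5$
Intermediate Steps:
$s{\left(l,f \right)} = 1 + \frac{f}{l}$
$c{\left(U \right)} = - \frac{3}{2} + U$ ($c{\left(U \right)} = U + \frac{5 - 2}{-2} = U - \frac{3}{2} = - \frac{3}{2} + U$)
$R = \frac{71}{2}$ ($R = -3 + \left(4 - \left(6 + 5\right)\right) \left(- \frac{3}{2} - 4\right) = -3 + \left(4 - 11\right) \left(- \frac{11}{2}\right) = -3 - - \frac{77}{2} = -3 + \frac{77}{2} = \frac{71}{2} \approx 35.5$)
$29 \left(R - 38\right) = 29 \left(\frac{71}{2} - 38\right) = 29 \left(- \frac{5}{2}\right) = - \frac{145}{2}$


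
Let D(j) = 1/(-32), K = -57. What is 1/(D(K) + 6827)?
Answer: 32/218463 ≈ 0.00014648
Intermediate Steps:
D(j) = -1/32
1/(D(K) + 6827) = 1/(-1/32 + 6827) = 1/(218463/32) = 32/218463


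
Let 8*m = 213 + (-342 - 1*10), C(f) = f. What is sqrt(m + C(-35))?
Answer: I*sqrt(838)/4 ≈ 7.2371*I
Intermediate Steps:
m = -139/8 (m = (213 + (-342 - 1*10))/8 = (213 + (-342 - 10))/8 = (213 - 352)/8 = (1/8)*(-139) = -139/8 ≈ -17.375)
sqrt(m + C(-35)) = sqrt(-139/8 - 35) = sqrt(-419/8) = I*sqrt(838)/4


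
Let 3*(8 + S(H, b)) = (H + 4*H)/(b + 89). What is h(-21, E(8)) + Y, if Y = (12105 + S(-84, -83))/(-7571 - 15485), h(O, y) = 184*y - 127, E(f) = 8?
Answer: 92994739/69168 ≈ 1344.5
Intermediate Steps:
h(O, y) = -127 + 184*y
S(H, b) = -8 + 5*H/(3*(89 + b)) (S(H, b) = -8 + ((H + 4*H)/(b + 89))/3 = -8 + ((5*H)/(89 + b))/3 = -8 + (5*H/(89 + b))/3 = -8 + 5*H/(3*(89 + b)))
Y = -36221/69168 (Y = (12105 + (-2136 - 24*(-83) + 5*(-84))/(3*(89 - 83)))/(-7571 - 15485) = (12105 + (1/3)*(-2136 + 1992 - 420)/6)/(-23056) = (12105 + (1/3)*(1/6)*(-564))*(-1/23056) = (12105 - 94/3)*(-1/23056) = (36221/3)*(-1/23056) = -36221/69168 ≈ -0.52367)
h(-21, E(8)) + Y = (-127 + 184*8) - 36221/69168 = (-127 + 1472) - 36221/69168 = 1345 - 36221/69168 = 92994739/69168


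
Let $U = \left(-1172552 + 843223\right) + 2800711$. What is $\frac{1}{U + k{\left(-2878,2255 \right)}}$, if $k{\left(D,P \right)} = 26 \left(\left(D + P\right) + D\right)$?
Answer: $\frac{1}{2380356} \approx 4.2011 \cdot 10^{-7}$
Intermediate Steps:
$k{\left(D,P \right)} = 26 P + 52 D$ ($k{\left(D,P \right)} = 26 \left(P + 2 D\right) = 26 P + 52 D$)
$U = 2471382$ ($U = -329329 + 2800711 = 2471382$)
$\frac{1}{U + k{\left(-2878,2255 \right)}} = \frac{1}{2471382 + \left(26 \cdot 2255 + 52 \left(-2878\right)\right)} = \frac{1}{2471382 + \left(58630 - 149656\right)} = \frac{1}{2471382 - 91026} = \frac{1}{2380356}$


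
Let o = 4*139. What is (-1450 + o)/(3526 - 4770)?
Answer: 447/622 ≈ 0.71865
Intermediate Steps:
o = 556
(-1450 + o)/(3526 - 4770) = (-1450 + 556)/(3526 - 4770) = -894/(-1244) = -894*(-1/1244) = 447/622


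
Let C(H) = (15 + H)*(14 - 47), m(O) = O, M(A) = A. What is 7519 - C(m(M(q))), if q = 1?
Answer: 8047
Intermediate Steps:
C(H) = -495 - 33*H (C(H) = (15 + H)*(-33) = -495 - 33*H)
7519 - C(m(M(q))) = 7519 - (-495 - 33*1) = 7519 - (-495 - 33) = 7519 - 1*(-528) = 7519 + 528 = 8047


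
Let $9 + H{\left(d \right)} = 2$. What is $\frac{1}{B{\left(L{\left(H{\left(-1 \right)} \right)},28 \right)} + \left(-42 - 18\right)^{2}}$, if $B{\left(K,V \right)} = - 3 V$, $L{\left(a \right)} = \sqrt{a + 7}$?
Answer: $\frac{1}{3516} \approx 0.00028441$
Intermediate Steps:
$H{\left(d \right)} = -7$ ($H{\left(d \right)} = -9 + 2 = -7$)
$L{\left(a \right)} = \sqrt{7 + a}$
$\frac{1}{B{\left(L{\left(H{\left(-1 \right)} \right)},28 \right)} + \left(-42 - 18\right)^{2}} = \frac{1}{\left(-3\right) 28 + \left(-42 - 18\right)^{2}} = \frac{1}{-84 + \left(-60\right)^{2}} = \frac{1}{-84 + 3600} = \frac{1}{3516}$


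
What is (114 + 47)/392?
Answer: 23/56 ≈ 0.41071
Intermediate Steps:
(114 + 47)/392 = 161*(1/392) = 23/56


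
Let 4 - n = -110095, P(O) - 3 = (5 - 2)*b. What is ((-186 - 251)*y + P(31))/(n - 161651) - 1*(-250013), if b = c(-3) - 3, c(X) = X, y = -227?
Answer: 805535687/3222 ≈ 2.5001e+5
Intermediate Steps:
b = -6 (b = -3 - 3 = -6)
P(O) = -15 (P(O) = 3 + (5 - 2)*(-6) = 3 + 3*(-6) = 3 - 18 = -15)
n = 110099 (n = 4 - 1*(-110095) = 4 + 110095 = 110099)
((-186 - 251)*y + P(31))/(n - 161651) - 1*(-250013) = ((-186 - 251)*(-227) - 15)/(110099 - 161651) - 1*(-250013) = (-437*(-227) - 15)/(-51552) + 250013 = (99199 - 15)*(-1/51552) + 250013 = 99184*(-1/51552) + 250013 = -6199/3222 + 250013 = 805535687/3222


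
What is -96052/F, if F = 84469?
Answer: -8732/7679 ≈ -1.1371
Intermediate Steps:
-96052/F = -96052/84469 = -96052*1/84469 = -8732/7679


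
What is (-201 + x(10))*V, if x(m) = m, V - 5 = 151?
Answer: -29796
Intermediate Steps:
V = 156 (V = 5 + 151 = 156)
(-201 + x(10))*V = (-201 + 10)*156 = -191*156 = -29796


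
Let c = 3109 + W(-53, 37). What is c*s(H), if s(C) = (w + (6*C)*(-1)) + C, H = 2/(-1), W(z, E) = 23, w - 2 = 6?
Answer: 56376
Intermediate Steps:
w = 8 (w = 2 + 6 = 8)
H = -2 (H = 2*(-1) = -2)
s(C) = 8 - 5*C (s(C) = (8 + (6*C)*(-1)) + C = (8 - 6*C) + C = 8 - 5*C)
c = 3132 (c = 3109 + 23 = 3132)
c*s(H) = 3132*(8 - 5*(-2)) = 3132*(8 + 10) = 3132*18 = 56376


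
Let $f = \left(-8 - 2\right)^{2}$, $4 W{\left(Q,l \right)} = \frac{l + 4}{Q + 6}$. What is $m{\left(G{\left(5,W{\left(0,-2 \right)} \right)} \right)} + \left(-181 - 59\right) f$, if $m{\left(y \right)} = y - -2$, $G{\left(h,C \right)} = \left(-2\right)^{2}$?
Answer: $-23994$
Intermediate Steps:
$W{\left(Q,l \right)} = \frac{4 + l}{4 \left(6 + Q\right)}$ ($W{\left(Q,l \right)} = \frac{\left(l + 4\right) \frac{1}{Q + 6}}{4} = \frac{\left(4 + l\right) \frac{1}{6 + Q}}{4} = \frac{\frac{1}{6 + Q} \left(4 + l\right)}{4} = \frac{4 + l}{4 \left(6 + Q\right)}$)
$G{\left(h,C \right)} = 4$
$m{\left(y \right)} = 2 + y$ ($m{\left(y \right)} = y + 2 = 2 + y$)
$f = 100$ ($f = \left(-10\right)^{2} = 100$)
$m{\left(G{\left(5,W{\left(0,-2 \right)} \right)} \right)} + \left(-181 - 59\right) f = \left(2 + 4\right) + \left(-181 - 59\right) 100 = 6 + \left(-181 - 59\right) 100 = 6 - 24000 = -23994$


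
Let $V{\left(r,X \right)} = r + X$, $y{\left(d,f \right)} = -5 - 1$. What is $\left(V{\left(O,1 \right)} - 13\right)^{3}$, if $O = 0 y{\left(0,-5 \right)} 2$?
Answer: $-1728$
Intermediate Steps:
$y{\left(d,f \right)} = -6$ ($y{\left(d,f \right)} = -5 - 1 = -6$)
$O = 0$ ($O = 0 \left(-6\right) 2 = 0 \cdot 2 = 0$)
$V{\left(r,X \right)} = X + r$
$\left(V{\left(O,1 \right)} - 13\right)^{3} = \left(\left(1 + 0\right) - 13\right)^{3} = \left(1 - 13\right)^{3} = \left(-12\right)^{3} = -1728$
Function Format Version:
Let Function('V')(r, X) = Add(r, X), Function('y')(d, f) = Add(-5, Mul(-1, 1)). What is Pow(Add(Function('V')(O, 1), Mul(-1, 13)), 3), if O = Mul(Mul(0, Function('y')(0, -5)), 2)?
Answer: -1728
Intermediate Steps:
Function('y')(d, f) = -6 (Function('y')(d, f) = Add(-5, -1) = -6)
O = 0 (O = Mul(Mul(0, -6), 2) = Mul(0, 2) = 0)
Function('V')(r, X) = Add(X, r)
Pow(Add(Function('V')(O, 1), Mul(-1, 13)), 3) = Pow(Add(Add(1, 0), Mul(-1, 13)), 3) = Pow(Add(1, -13), 3) = Pow(-12, 3) = -1728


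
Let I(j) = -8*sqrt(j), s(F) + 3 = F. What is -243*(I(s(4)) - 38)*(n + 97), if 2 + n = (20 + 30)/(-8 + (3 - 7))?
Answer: 1015335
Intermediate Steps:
s(F) = -3 + F
n = -37/6 (n = -2 + (20 + 30)/(-8 + (3 - 7)) = -2 + 50/(-8 - 4) = -2 + 50/(-12) = -2 + 50*(-1/12) = -2 - 25/6 = -37/6 ≈ -6.1667)
-243*(I(s(4)) - 38)*(n + 97) = -243*(-8*sqrt(-3 + 4) - 38)*(-37/6 + 97) = -243*(-8*sqrt(1) - 38)*545/6 = -243*(-8*1 - 38)*545/6 = -243*(-8 - 38)*545/6 = -(-11178)*545/6 = -243*(-12535/3) = 1015335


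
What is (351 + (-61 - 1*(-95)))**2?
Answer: 148225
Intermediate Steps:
(351 + (-61 - 1*(-95)))**2 = (351 + (-61 + 95))**2 = (351 + 34)**2 = 385**2 = 148225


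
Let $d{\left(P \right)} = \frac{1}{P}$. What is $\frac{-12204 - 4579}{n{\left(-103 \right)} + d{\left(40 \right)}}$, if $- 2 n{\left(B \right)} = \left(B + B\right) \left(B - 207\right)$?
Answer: $\frac{671320}{1277199} \approx 0.52562$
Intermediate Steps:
$n{\left(B \right)} = - B \left(-207 + B\right)$ ($n{\left(B \right)} = - \frac{\left(B + B\right) \left(B - 207\right)}{2} = - \frac{2 B \left(-207 + B\right)}{2} = - B \left(-207 + B\right)$)
$\frac{-12204 - 4579}{n{\left(-103 \right)} + d{\left(40 \right)}} = \frac{-12204 - 4579}{- 103 \left(207 - -103\right) + \frac{1}{40}} = - \frac{16783}{- 103 \left(207 + 103\right) + \frac{1}{40}} = - \frac{16783}{\left(-103\right) 310 + \frac{1}{40}} = - \frac{16783}{-31930 + \frac{1}{40}} = - \frac{16783}{- \frac{1277199}{40}} = \left(-16783\right) \left(- \frac{40}{1277199}\right) = \frac{671320}{1277199}$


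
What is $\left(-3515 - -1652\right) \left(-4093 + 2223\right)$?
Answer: $3483810$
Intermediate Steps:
$\left(-3515 - -1652\right) \left(-4093 + 2223\right) = \left(-3515 + 1652\right) \left(-1870\right) = \left(-1863\right) \left(-1870\right) = 3483810$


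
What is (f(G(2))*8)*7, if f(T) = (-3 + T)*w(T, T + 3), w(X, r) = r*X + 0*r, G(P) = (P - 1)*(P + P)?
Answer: 1568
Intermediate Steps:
G(P) = 2*P*(-1 + P) (G(P) = (-1 + P)*(2*P) = 2*P*(-1 + P))
w(X, r) = X*r (w(X, r) = X*r + 0 = X*r)
f(T) = T*(-3 + T)*(3 + T) (f(T) = (-3 + T)*(T*(T + 3)) = (-3 + T)*(T*(3 + T)) = T*(-3 + T)*(3 + T))
(f(G(2))*8)*7 = (((2*2*(-1 + 2))*(-9 + (2*2*(-1 + 2))**2))*8)*7 = (((2*2*1)*(-9 + (2*2*1)**2))*8)*7 = ((4*(-9 + 4**2))*8)*7 = ((4*(-9 + 16))*8)*7 = ((4*7)*8)*7 = (28*8)*7 = 224*7 = 1568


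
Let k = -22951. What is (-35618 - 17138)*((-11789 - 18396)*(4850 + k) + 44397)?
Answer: -28827096113992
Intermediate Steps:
(-35618 - 17138)*((-11789 - 18396)*(4850 + k) + 44397) = (-35618 - 17138)*((-11789 - 18396)*(4850 - 22951) + 44397) = -52756*(-30185*(-18101) + 44397) = -52756*(546378685 + 44397) = -52756*546423082 = -28827096113992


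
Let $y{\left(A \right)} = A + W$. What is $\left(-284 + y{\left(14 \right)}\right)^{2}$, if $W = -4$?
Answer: $75076$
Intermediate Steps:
$y{\left(A \right)} = -4 + A$ ($y{\left(A \right)} = A - 4 = -4 + A$)
$\left(-284 + y{\left(14 \right)}\right)^{2} = \left(-284 + \left(-4 + 14\right)\right)^{2} = \left(-284 + 10\right)^{2} = \left(-274\right)^{2} = 75076$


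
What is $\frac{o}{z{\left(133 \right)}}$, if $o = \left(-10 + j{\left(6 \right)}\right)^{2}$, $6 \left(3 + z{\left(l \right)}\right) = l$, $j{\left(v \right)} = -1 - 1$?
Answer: $\frac{864}{115} \approx 7.513$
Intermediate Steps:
$j{\left(v \right)} = -2$
$z{\left(l \right)} = -3 + \frac{l}{6}$
$o = 144$ ($o = \left(-10 - 2\right)^{2} = \left(-12\right)^{2} = 144$)
$\frac{o}{z{\left(133 \right)}} = \frac{144}{-3 + \frac{1}{6} \cdot 133} = \frac{144}{-3 + \frac{133}{6}} = \frac{144}{\frac{115}{6}} = 144 \cdot \frac{6}{115} = \frac{864}{115}$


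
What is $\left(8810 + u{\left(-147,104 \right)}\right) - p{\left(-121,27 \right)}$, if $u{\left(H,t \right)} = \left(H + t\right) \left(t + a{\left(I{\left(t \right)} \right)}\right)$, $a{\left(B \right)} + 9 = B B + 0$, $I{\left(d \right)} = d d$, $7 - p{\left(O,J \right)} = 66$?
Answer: $-5030387024$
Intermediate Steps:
$p{\left(O,J \right)} = -59$ ($p{\left(O,J \right)} = 7 - 66 = -59$)
$I{\left(d \right)} = d^{2}$
$a{\left(B \right)} = -9 + B^{2}$ ($a{\left(B \right)} = -9 + \left(B B + 0\right) = -9 + \left(B^{2} + 0\right) = -9 + B^{2}$)
$u{\left(H,t \right)} = \left(H + t\right) \left(-9 + t + t^{4}\right)$ ($u{\left(H,t \right)} = \left(H + t\right) \left(t + \left(-9 + \left(t^{2}\right)^{2}\right)\right) = \left(H + t\right) \left(t + \left(-9 + t^{4}\right)\right) = \left(H + t\right) \left(-9 + t + t^{4}\right)$)
$\left(8810 + u{\left(-147,104 \right)}\right) - p{\left(-121,27 \right)} = \left(8810 + \left(104^{2} - 15288 - 147 \left(-9 + 104^{4}\right) + 104 \left(-9 + 104^{4}\right)\right)\right) - -59 = \left(8810 + \left(10816 - 15288 - 147 \left(-9 + 116985856\right) + 104 \left(-9 + 116985856\right)\right)\right) + 59 = \left(8810 + \left(10816 - 15288 - 17196919509 + 104 \cdot 116985847\right)\right) + 59 = \left(8810 + \left(10816 - 15288 - 17196919509 + 12166528088\right)\right) + 59 = \left(8810 - 5030395893\right) + 59 = -5030387083 + 59 = -5030387024$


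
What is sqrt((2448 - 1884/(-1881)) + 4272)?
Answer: 2*sqrt(660555159)/627 ≈ 81.982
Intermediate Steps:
sqrt((2448 - 1884/(-1881)) + 4272) = sqrt((2448 - 1884*(-1)/1881) + 4272) = sqrt((2448 - 1*(-628/627)) + 4272) = sqrt((2448 + 628/627) + 4272) = sqrt(1535524/627 + 4272) = sqrt(4214068/627) = 2*sqrt(660555159)/627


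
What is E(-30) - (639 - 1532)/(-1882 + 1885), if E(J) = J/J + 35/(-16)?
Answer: 14231/48 ≈ 296.48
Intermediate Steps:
E(J) = -19/16 (E(J) = 1 + 35*(-1/16) = 1 - 35/16 = -19/16)
E(-30) - (639 - 1532)/(-1882 + 1885) = -19/16 - (639 - 1532)/(-1882 + 1885) = -19/16 - (-893)/3 = -19/16 - 1*(-893/3) = -19/16 + 893/3 = 14231/48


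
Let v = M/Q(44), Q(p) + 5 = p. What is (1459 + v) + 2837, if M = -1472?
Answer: 166072/39 ≈ 4258.3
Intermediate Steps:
Q(p) = -5 + p
v = -1472/39 (v = -1472/(-5 + 44) = -1472/39 ≈ -37.744)
(1459 + v) + 2837 = (1459 - 1472/39) + 2837 = 55429/39 + 2837 = 166072/39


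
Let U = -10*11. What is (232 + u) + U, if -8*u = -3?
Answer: 979/8 ≈ 122.38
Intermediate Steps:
u = 3/8 (u = -⅛*(-3) = 3/8 ≈ 0.37500)
U = -110
(232 + u) + U = (232 + 3/8) - 110 = 1859/8 - 110 = 979/8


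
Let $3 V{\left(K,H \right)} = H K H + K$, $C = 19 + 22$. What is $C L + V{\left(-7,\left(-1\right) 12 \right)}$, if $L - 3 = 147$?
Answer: $\frac{17435}{3} \approx 5811.7$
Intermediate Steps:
$C = 41$
$V{\left(K,H \right)} = \frac{K}{3} + \frac{K H^{2}}{3}$ ($V{\left(K,H \right)} = \frac{H K H + K}{3} = \frac{K H^{2} + K}{3} = \frac{K + K H^{2}}{3} = \frac{K}{3} + \frac{K H^{2}}{3}$)
$L = 150$ ($L = 3 + 147 = 150$)
$C L + V{\left(-7,\left(-1\right) 12 \right)} = 41 \cdot 150 + \frac{1}{3} \left(-7\right) \left(1 + \left(\left(-1\right) 12\right)^{2}\right) = 6150 + \frac{1}{3} \left(-7\right) \left(1 + \left(-12\right)^{2}\right) = 6150 + \frac{1}{3} \left(-7\right) \left(1 + 144\right) = 6150 + \frac{1}{3} \left(-7\right) 145 = 6150 - \frac{1015}{3} = \frac{17435}{3}$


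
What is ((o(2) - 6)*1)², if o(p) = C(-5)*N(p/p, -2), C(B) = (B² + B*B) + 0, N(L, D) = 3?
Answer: 20736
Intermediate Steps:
C(B) = 2*B² (C(B) = (B² + B²) + 0 = 2*B² + 0 = 2*B²)
o(p) = 150 (o(p) = (2*(-5)²)*3 = (2*25)*3 = 50*3 = 150)
((o(2) - 6)*1)² = ((150 - 6)*1)² = (144*1)² = 144² = 20736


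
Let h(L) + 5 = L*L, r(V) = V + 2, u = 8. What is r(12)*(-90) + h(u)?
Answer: -1201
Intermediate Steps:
r(V) = 2 + V
h(L) = -5 + L² (h(L) = -5 + L*L = -5 + L²)
r(12)*(-90) + h(u) = (2 + 12)*(-90) + (-5 + 8²) = 14*(-90) + (-5 + 64) = -1260 + 59 = -1201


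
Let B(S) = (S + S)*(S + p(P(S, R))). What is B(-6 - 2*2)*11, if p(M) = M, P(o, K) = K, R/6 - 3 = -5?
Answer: 4840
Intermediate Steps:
R = -12 (R = 18 + 6*(-5) = 18 - 30 = -12)
B(S) = 2*S*(-12 + S) (B(S) = (S + S)*(S - 12) = (2*S)*(-12 + S) = 2*S*(-12 + S))
B(-6 - 2*2)*11 = (2*(-6 - 2*2)*(-12 + (-6 - 2*2)))*11 = (2*(-6 - 4)*(-12 + (-6 - 4)))*11 = (2*(-10)*(-12 - 10))*11 = (2*(-10)*(-22))*11 = 440*11 = 4840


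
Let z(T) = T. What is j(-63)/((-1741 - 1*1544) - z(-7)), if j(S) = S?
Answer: 63/3278 ≈ 0.019219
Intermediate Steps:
j(-63)/((-1741 - 1*1544) - z(-7)) = -63/((-1741 - 1*1544) - 1*(-7)) = -63/((-1741 - 1544) + 7) = -63/(-3285 + 7) = -63/(-3278) = -63*(-1/3278) = 63/3278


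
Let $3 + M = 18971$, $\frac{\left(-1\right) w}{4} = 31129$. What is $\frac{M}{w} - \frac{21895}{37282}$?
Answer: $- \frac{122622957}{165793054} \approx -0.73961$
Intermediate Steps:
$w = -124516$ ($w = \left(-4\right) 31129 = -124516$)
$M = 18968$ ($M = -3 + 18971 = 18968$)
$\frac{M}{w} - \frac{21895}{37282} = \frac{18968}{-124516} - \frac{21895}{37282} = 18968 \left(- \frac{1}{124516}\right) - \frac{21895}{37282} = - \frac{4742}{31129} - \frac{21895}{37282} = - \frac{122622957}{165793054}$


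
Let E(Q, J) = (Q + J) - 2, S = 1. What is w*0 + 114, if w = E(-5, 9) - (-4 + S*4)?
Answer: 114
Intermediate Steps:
E(Q, J) = -2 + J + Q (E(Q, J) = (J + Q) - 2 = -2 + J + Q)
w = 2 (w = (-2 + 9 - 5) - (-4 + 1*4) = 2 - (-4 + 4) = 2 - 1*0 = 2 + 0 = 2)
w*0 + 114 = 2*0 + 114 = 0 + 114 = 114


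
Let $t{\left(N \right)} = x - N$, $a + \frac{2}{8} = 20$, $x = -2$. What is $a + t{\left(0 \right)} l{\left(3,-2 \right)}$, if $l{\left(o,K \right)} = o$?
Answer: $\frac{55}{4} \approx 13.75$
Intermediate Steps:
$a = \frac{79}{4}$ ($a = - \frac{1}{4} + 20 = \frac{79}{4} \approx 19.75$)
$t{\left(N \right)} = -2 - N$
$a + t{\left(0 \right)} l{\left(3,-2 \right)} = \frac{79}{4} + \left(-2 - 0\right) 3 = \frac{79}{4} + \left(-2 + 0\right) 3 = \frac{79}{4} - 6 = \frac{55}{4}$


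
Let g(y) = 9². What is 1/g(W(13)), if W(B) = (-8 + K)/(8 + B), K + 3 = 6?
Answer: 1/81 ≈ 0.012346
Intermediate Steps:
K = 3 (K = -3 + 6 = 3)
W(B) = -5/(8 + B) (W(B) = (-8 + 3)/(8 + B) = -5/(8 + B))
g(y) = 81
1/g(W(13)) = 1/81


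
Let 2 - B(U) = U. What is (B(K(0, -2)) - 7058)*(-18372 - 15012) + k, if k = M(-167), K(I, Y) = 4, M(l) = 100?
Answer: 235691140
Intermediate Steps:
k = 100
B(U) = 2 - U
(B(K(0, -2)) - 7058)*(-18372 - 15012) + k = ((2 - 1*4) - 7058)*(-18372 - 15012) + 100 = ((2 - 4) - 7058)*(-33384) + 100 = (-2 - 7058)*(-33384) + 100 = -7060*(-33384) + 100 = 235691040 + 100 = 235691140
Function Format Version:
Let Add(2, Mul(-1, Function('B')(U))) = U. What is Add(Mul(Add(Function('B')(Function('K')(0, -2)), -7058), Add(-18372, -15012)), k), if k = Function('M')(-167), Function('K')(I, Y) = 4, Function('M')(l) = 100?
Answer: 235691140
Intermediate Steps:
k = 100
Function('B')(U) = Add(2, Mul(-1, U))
Add(Mul(Add(Function('B')(Function('K')(0, -2)), -7058), Add(-18372, -15012)), k) = Add(Mul(Add(Add(2, Mul(-1, 4)), -7058), Add(-18372, -15012)), 100) = Add(Mul(Add(Add(2, -4), -7058), -33384), 100) = Add(Mul(Add(-2, -7058), -33384), 100) = Add(Mul(-7060, -33384), 100) = Add(235691040, 100) = 235691140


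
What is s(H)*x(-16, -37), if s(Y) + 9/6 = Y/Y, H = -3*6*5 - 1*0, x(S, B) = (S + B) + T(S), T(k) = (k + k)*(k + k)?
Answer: -971/2 ≈ -485.50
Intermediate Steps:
T(k) = 4*k² (T(k) = (2*k)*(2*k) = 4*k²)
x(S, B) = B + S + 4*S² (x(S, B) = (S + B) + 4*S² = (B + S) + 4*S² = B + S + 4*S²)
H = -90 (H = -18*5 + 0 = -90 + 0 = -90)
s(Y) = -½ (s(Y) = -3/2 + Y/Y = -3/2 + 1 = -½)
s(H)*x(-16, -37) = -(-37 - 16 + 4*(-16)²)/2 = -(-37 - 16 + 4*256)/2 = -(-37 - 16 + 1024)/2 = -½*971 = -971/2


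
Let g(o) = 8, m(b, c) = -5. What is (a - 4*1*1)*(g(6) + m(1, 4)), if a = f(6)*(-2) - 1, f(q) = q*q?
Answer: -231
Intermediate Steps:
f(q) = q²
a = -73 (a = 6²*(-2) - 1 = 36*(-2) - 1 = -72 - 1 = -73)
(a - 4*1*1)*(g(6) + m(1, 4)) = (-73 - 4*1*1)*(8 - 5) = (-73 - 4*1)*3 = (-73 - 4)*3 = -77*3 = -231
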